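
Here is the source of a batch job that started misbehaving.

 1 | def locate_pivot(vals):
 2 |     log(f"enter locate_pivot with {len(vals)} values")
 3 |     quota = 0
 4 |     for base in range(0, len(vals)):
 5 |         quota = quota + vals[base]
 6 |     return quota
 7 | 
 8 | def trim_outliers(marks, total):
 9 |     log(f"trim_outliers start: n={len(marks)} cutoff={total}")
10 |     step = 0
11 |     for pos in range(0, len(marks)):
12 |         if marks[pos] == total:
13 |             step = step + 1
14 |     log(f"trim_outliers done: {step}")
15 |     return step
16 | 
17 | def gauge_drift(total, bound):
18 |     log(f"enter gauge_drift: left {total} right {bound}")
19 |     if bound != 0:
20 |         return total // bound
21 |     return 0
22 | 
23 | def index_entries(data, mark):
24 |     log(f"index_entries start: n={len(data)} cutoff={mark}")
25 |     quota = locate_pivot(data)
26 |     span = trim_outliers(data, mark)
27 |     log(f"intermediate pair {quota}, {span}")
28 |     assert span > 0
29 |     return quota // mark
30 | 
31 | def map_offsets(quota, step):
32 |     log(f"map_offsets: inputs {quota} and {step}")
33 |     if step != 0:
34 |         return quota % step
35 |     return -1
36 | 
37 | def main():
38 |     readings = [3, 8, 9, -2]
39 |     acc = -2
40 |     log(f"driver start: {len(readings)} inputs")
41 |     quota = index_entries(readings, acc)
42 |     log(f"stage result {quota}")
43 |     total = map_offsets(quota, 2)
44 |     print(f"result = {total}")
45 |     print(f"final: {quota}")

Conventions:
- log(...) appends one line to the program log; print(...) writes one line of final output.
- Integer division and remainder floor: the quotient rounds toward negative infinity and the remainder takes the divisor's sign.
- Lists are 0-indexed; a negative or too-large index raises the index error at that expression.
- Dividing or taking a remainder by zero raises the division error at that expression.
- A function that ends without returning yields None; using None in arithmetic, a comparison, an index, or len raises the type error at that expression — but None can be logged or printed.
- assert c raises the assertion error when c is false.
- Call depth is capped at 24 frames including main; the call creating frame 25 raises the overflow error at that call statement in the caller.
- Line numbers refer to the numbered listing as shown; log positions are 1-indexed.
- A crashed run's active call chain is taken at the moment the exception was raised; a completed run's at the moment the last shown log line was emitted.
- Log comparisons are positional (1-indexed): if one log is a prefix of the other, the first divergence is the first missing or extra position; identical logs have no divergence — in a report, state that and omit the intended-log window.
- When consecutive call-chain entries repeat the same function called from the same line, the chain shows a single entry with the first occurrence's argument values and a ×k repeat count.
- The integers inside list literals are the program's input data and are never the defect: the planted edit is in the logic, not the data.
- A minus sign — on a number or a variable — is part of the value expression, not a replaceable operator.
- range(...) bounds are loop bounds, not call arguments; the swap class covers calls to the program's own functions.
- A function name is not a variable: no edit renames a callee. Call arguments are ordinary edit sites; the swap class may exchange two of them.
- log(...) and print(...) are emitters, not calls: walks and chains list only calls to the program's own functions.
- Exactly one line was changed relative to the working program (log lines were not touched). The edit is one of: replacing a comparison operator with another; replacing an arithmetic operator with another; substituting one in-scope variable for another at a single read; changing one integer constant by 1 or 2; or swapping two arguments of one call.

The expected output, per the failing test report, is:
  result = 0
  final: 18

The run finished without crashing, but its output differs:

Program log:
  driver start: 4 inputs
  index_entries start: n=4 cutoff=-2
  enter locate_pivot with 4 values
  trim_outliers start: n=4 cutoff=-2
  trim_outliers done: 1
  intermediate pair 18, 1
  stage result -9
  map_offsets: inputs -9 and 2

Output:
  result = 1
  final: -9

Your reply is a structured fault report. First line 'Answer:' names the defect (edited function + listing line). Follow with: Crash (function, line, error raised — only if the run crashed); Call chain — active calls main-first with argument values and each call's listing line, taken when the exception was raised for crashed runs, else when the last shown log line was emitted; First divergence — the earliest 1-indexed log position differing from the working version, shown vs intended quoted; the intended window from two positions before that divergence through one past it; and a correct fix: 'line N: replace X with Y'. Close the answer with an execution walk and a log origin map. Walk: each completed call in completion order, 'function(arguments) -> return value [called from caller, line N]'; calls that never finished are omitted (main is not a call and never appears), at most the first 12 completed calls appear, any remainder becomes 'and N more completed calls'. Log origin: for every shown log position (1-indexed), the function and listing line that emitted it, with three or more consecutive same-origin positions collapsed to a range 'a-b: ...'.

Answer: the defect is in index_entries at line 29.
The tell: At log position 7 the runs split — shown 'stage result -9', but the working version logs 'stage result 18'.
Call chain: main -> map_offsets(-9, 2) (called at line 43).
First divergence: position 7 — shown 'stage result -9', intended 'stage result 18'.
Intended log window:
  5: trim_outliers done: 1
  6: intermediate pair 18, 1
  7: stage result 18
  8: map_offsets: inputs 18 and 2
Execution walk:
  locate_pivot([3, 8, 9, -2]) -> 18  [called from index_entries, line 25]
  trim_outliers([3, 8, 9, -2], -2) -> 1  [called from index_entries, line 26]
  index_entries([3, 8, 9, -2], -2) -> -9  [called from main, line 41]
  map_offsets(-9, 2) -> 1  [called from main, line 43]
Origin of each log line:
  1 — main, line 40
  2 — index_entries, line 24
  3 — locate_pivot, line 2
  4 — trim_outliers, line 9
  5 — trim_outliers, line 14
  6 — index_entries, line 27
  7 — main, line 42
  8 — map_offsets, line 32
A correct fix: line 29: replace `mark` with `span`.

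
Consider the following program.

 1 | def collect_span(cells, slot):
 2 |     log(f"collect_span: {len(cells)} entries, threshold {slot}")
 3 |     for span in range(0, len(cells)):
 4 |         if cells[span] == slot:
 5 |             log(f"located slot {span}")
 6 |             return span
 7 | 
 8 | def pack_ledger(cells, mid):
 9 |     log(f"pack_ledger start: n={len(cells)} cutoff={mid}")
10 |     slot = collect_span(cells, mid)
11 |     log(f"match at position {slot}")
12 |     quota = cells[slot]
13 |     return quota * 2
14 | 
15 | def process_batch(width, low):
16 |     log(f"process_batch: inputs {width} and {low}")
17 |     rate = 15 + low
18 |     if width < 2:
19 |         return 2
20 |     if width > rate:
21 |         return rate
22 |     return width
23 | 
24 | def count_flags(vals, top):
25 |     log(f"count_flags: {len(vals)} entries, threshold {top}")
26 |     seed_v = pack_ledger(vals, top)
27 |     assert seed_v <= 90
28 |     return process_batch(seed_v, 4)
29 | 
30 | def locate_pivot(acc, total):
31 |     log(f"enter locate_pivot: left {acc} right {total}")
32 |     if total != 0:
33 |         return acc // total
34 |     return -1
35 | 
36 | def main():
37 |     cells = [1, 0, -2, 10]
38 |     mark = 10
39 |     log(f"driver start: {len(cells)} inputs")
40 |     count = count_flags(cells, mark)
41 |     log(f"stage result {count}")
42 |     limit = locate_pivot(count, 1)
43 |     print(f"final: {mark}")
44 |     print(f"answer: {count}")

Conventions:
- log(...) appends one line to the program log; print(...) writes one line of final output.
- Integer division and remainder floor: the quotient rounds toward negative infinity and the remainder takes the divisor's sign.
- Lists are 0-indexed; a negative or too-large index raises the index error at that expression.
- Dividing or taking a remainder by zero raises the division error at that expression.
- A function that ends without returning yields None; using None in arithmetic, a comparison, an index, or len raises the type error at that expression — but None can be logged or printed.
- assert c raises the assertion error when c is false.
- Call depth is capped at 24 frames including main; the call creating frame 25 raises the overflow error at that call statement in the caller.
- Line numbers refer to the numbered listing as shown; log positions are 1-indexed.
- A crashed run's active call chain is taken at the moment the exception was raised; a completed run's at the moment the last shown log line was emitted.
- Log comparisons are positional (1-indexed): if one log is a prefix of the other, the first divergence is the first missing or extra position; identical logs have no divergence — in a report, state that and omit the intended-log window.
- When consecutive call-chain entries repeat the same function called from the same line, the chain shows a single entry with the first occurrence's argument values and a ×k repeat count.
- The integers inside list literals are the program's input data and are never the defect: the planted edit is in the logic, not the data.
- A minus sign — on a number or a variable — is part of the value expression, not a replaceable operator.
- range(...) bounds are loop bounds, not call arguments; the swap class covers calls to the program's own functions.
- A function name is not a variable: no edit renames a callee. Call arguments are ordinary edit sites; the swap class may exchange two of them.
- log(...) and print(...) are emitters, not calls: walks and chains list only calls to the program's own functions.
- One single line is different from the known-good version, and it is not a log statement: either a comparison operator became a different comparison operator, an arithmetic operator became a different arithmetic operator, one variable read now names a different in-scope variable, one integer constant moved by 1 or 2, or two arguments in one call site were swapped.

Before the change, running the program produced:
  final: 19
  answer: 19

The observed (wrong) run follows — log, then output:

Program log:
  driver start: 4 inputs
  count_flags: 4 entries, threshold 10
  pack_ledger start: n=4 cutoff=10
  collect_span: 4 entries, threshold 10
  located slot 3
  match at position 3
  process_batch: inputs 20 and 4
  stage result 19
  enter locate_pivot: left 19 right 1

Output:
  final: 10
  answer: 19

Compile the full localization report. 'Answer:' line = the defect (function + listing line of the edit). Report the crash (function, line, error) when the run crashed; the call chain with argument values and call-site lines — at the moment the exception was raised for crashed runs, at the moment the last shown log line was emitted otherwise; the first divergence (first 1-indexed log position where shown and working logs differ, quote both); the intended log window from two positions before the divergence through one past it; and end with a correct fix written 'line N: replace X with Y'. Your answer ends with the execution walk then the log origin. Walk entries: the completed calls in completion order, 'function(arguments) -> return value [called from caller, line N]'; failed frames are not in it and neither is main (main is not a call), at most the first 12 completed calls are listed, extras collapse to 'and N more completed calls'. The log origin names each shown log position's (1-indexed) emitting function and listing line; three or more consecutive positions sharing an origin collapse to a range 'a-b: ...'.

Answer: the defect is in main at line 43.
Key fact: No log line changed; the fault shows up purely in the output.
Call chain: main -> locate_pivot(19, 1) (called at line 42).
First divergence: there is none — every log position agrees.
Execution walk:
  collect_span([1, 0, -2, 10], 10) -> 3  [called from pack_ledger, line 10]
  pack_ledger([1, 0, -2, 10], 10) -> 20  [called from count_flags, line 26]
  process_batch(20, 4) -> 19  [called from count_flags, line 28]
  count_flags([1, 0, -2, 10], 10) -> 19  [called from main, line 40]
  locate_pivot(19, 1) -> 19  [called from main, line 42]
Log line origins:
  1: emitted by main (line 39)
  2: emitted by count_flags (line 25)
  3: emitted by pack_ledger (line 9)
  4: emitted by collect_span (line 2)
  5: emitted by collect_span (line 5)
  6: emitted by pack_ledger (line 11)
  7: emitted by process_batch (line 16)
  8: emitted by main (line 41)
  9: emitted by locate_pivot (line 31)
A correct fix: line 43: replace `mark` with `limit`.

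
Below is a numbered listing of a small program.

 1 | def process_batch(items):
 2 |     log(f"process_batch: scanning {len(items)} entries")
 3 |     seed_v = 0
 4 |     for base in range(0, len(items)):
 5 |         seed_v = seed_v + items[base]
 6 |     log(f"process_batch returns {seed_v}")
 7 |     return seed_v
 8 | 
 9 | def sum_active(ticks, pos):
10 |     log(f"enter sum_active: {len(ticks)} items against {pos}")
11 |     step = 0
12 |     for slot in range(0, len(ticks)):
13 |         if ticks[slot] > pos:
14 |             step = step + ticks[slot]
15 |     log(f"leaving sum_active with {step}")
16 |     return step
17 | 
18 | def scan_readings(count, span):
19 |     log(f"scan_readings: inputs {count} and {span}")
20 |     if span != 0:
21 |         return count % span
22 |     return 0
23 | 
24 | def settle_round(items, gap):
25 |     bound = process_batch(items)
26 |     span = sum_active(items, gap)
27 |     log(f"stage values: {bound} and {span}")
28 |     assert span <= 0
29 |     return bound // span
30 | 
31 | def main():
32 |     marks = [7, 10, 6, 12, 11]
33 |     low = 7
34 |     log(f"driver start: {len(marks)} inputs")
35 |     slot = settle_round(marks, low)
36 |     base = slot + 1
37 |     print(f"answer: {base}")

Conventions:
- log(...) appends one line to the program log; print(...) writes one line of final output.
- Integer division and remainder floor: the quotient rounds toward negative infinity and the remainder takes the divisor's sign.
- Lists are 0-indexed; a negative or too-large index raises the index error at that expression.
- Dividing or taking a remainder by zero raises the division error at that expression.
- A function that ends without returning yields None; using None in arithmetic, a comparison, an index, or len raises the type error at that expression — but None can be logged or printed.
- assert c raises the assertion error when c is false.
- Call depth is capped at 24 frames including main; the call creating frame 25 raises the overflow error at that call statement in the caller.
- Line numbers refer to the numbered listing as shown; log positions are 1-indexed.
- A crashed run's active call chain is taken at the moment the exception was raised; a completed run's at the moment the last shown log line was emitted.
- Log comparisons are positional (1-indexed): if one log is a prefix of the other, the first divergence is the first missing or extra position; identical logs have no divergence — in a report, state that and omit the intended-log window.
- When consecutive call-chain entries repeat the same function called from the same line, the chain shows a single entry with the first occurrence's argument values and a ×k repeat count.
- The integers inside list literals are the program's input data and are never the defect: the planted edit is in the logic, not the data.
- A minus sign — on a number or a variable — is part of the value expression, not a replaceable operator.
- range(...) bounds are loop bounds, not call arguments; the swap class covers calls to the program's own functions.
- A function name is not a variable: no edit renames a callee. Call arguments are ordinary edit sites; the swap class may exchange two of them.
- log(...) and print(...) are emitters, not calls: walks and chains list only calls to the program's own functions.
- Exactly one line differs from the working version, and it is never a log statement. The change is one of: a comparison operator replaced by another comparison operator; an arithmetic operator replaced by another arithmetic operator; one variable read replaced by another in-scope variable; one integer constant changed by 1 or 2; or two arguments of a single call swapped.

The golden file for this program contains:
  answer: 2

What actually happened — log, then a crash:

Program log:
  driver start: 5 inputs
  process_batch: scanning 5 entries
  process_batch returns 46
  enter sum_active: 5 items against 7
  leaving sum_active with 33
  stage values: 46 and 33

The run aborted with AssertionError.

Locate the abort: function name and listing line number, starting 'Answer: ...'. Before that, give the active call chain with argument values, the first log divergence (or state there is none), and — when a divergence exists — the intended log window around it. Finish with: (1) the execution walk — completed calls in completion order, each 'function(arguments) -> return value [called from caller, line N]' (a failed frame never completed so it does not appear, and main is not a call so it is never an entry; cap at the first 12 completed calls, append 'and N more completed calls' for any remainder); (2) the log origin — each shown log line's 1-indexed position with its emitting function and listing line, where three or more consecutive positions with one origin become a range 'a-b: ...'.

Answer: the error was raised in settle_round, line 28.
Key fact: Up to the failure, the log is exactly the working version's.
Call chain: main -> settle_round([7, 10, 6, 12, 11], 7) (called at line 35).
First divergence: there is none — every log position agrees.
Execution walk:
  process_batch([7, 10, 6, 12, 11]) -> 46  [called from settle_round, line 25]
  sum_active([7, 10, 6, 12, 11], 7) -> 33  [called from settle_round, line 26]
Log origins:
  1 — main, line 34
  2 — process_batch, line 2
  3 — process_batch, line 6
  4 — sum_active, line 10
  5 — sum_active, line 15
  6 — settle_round, line 27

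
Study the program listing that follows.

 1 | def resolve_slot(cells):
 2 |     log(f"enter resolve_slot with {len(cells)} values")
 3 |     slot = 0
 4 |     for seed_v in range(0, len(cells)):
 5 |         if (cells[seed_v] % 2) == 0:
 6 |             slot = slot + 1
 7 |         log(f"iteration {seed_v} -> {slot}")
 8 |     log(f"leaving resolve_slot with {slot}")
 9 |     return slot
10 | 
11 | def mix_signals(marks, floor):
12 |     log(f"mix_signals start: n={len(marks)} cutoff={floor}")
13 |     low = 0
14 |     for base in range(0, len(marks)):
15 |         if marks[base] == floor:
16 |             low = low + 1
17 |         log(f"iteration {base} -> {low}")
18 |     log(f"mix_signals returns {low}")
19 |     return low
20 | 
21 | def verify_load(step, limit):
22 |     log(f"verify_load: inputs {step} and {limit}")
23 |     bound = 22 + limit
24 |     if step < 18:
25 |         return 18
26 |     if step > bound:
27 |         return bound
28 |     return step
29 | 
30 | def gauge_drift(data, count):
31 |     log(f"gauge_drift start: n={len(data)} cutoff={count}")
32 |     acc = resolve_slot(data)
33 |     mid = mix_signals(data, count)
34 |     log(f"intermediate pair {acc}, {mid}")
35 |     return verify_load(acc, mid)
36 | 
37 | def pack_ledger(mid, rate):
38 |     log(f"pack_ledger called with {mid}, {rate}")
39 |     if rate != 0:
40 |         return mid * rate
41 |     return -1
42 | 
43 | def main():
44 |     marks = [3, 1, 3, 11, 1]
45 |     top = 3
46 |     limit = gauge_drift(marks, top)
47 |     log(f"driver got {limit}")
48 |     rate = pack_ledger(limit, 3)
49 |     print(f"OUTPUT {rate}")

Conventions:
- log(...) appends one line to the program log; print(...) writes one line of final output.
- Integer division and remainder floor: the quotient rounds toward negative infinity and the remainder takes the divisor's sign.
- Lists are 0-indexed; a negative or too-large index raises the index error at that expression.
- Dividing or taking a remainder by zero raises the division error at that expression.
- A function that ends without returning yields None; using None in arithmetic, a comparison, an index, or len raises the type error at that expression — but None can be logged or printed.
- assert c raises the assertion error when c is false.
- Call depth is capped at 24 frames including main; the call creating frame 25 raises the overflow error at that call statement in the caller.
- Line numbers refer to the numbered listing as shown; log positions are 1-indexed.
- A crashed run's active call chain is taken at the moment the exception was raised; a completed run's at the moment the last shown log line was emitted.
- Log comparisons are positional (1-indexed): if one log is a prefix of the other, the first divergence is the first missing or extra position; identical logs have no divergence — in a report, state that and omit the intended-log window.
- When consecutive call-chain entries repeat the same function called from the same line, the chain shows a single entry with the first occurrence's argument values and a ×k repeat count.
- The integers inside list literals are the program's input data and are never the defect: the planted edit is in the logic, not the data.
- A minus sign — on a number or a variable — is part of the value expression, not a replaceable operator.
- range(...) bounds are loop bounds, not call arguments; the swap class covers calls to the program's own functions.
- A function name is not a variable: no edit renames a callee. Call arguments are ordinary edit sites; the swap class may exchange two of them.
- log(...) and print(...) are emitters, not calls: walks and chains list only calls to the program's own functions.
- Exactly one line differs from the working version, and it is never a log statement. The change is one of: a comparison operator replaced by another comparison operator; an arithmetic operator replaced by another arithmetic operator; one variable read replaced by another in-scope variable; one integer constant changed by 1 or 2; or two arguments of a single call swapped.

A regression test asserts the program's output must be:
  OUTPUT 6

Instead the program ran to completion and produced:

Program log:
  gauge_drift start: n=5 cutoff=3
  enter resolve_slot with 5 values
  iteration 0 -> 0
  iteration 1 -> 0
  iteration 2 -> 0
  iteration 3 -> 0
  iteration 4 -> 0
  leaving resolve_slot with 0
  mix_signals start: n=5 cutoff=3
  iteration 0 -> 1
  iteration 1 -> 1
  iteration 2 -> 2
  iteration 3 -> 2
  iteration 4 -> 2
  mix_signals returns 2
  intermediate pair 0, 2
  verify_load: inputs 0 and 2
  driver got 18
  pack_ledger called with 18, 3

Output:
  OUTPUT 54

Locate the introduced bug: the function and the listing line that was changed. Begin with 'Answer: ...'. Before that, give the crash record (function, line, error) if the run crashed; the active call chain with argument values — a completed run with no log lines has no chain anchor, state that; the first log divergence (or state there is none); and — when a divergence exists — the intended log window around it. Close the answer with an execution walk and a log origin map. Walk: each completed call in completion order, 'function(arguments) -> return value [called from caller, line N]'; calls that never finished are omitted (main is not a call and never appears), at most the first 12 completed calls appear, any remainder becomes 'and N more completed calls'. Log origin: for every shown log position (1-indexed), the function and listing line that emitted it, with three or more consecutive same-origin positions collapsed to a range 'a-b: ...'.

Answer: the defect is in pack_ledger at line 40.
Key fact: The two runs log identically and part ways only at the printed values.
Call chain: main -> pack_ledger(18, 3) (called at line 48).
First divergence: none; the two logs match at every position.
Execution walk:
  resolve_slot([3, 1, 3, 11, 1]) -> 0  [called from gauge_drift, line 32]
  mix_signals([3, 1, 3, 11, 1], 3) -> 2  [called from gauge_drift, line 33]
  verify_load(0, 2) -> 18  [called from gauge_drift, line 35]
  gauge_drift([3, 1, 3, 11, 1], 3) -> 18  [called from main, line 46]
  pack_ledger(18, 3) -> 54  [called from main, line 48]
Origin of each log line:
  1: from gauge_drift, line 31
  2: from resolve_slot, line 2
  3-7: from resolve_slot, line 7
  8: from resolve_slot, line 8
  9: from mix_signals, line 12
  10-14: from mix_signals, line 17
  15: from mix_signals, line 18
  16: from gauge_drift, line 34
  17: from verify_load, line 22
  18: from main, line 47
  19: from pack_ledger, line 38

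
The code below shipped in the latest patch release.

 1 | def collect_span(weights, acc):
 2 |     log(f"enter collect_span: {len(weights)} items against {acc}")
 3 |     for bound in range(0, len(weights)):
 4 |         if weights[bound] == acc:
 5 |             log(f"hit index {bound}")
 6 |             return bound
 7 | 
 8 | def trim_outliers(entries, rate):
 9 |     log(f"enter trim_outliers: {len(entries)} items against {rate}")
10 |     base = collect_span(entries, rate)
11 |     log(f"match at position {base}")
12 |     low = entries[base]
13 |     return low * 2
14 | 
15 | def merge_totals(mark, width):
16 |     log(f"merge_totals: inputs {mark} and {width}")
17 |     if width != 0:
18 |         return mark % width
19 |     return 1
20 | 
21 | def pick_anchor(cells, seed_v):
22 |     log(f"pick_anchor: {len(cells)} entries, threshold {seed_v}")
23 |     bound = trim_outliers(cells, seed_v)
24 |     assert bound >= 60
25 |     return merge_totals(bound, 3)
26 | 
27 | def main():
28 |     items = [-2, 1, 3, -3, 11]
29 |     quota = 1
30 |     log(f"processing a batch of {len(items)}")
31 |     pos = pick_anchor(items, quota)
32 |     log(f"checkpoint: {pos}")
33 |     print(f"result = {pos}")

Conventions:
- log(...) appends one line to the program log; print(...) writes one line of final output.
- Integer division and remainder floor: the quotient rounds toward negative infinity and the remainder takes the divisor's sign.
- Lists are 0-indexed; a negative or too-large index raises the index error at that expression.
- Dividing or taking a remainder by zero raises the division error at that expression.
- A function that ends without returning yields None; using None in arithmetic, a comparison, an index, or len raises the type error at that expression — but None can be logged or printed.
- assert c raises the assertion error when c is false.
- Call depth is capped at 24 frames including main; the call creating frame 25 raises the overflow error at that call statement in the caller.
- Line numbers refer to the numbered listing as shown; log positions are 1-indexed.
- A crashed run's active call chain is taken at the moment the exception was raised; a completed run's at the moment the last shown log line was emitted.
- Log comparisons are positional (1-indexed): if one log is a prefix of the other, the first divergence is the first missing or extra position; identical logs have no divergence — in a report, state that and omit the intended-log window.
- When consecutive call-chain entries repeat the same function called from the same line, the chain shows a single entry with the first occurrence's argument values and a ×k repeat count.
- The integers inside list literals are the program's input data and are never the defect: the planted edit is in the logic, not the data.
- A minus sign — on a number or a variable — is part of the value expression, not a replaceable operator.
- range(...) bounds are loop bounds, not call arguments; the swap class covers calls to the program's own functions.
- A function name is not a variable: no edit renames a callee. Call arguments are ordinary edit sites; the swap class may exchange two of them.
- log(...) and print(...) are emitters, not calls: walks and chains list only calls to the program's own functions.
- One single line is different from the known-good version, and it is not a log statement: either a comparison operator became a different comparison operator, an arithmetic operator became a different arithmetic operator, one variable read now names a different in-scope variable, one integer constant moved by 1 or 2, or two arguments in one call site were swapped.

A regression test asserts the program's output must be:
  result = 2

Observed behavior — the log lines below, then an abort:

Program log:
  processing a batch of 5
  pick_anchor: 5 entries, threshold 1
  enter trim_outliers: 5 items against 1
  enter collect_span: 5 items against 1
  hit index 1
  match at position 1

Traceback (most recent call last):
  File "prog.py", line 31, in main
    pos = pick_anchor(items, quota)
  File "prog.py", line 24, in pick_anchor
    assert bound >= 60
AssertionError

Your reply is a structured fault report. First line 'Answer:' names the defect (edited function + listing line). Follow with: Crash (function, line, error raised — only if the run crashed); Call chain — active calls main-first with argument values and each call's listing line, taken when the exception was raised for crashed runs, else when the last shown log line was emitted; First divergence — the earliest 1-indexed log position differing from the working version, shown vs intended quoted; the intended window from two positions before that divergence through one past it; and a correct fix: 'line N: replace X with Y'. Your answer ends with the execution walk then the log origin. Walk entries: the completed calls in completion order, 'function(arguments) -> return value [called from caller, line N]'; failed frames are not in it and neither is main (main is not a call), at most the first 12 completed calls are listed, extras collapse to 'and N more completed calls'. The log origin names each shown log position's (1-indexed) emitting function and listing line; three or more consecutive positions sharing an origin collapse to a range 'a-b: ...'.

Answer: the defect is in pick_anchor at line 24.
The tell: The shown log is a 6-line prefix of the intended one, whose next entry is 'merge_totals: inputs 2 and 3'.
Crash: pick_anchor, line 24, AssertionError.
Call chain: main -> pick_anchor([-2, 1, 3, -3, 11], 1) (called at line 31).
First divergence: position 7 — after 6 matching lines the faulty run goes silent; intended next line 'merge_totals: inputs 2 and 3'.
Intended log window:
  5: hit index 1
  6: match at position 1
  7: merge_totals: inputs 2 and 3
  8: checkpoint: 2
Execution walk:
  collect_span([-2, 1, 3, -3, 11], 1) -> 1  [called from trim_outliers, line 10]
  trim_outliers([-2, 1, 3, -3, 11], 1) -> 2  [called from pick_anchor, line 23]
Log origin:
  1 — main, line 30
  2 — pick_anchor, line 22
  3 — trim_outliers, line 9
  4 — collect_span, line 2
  5 — collect_span, line 5
  6 — trim_outliers, line 11
A correct fix: line 24: replace `>=` with `<=`.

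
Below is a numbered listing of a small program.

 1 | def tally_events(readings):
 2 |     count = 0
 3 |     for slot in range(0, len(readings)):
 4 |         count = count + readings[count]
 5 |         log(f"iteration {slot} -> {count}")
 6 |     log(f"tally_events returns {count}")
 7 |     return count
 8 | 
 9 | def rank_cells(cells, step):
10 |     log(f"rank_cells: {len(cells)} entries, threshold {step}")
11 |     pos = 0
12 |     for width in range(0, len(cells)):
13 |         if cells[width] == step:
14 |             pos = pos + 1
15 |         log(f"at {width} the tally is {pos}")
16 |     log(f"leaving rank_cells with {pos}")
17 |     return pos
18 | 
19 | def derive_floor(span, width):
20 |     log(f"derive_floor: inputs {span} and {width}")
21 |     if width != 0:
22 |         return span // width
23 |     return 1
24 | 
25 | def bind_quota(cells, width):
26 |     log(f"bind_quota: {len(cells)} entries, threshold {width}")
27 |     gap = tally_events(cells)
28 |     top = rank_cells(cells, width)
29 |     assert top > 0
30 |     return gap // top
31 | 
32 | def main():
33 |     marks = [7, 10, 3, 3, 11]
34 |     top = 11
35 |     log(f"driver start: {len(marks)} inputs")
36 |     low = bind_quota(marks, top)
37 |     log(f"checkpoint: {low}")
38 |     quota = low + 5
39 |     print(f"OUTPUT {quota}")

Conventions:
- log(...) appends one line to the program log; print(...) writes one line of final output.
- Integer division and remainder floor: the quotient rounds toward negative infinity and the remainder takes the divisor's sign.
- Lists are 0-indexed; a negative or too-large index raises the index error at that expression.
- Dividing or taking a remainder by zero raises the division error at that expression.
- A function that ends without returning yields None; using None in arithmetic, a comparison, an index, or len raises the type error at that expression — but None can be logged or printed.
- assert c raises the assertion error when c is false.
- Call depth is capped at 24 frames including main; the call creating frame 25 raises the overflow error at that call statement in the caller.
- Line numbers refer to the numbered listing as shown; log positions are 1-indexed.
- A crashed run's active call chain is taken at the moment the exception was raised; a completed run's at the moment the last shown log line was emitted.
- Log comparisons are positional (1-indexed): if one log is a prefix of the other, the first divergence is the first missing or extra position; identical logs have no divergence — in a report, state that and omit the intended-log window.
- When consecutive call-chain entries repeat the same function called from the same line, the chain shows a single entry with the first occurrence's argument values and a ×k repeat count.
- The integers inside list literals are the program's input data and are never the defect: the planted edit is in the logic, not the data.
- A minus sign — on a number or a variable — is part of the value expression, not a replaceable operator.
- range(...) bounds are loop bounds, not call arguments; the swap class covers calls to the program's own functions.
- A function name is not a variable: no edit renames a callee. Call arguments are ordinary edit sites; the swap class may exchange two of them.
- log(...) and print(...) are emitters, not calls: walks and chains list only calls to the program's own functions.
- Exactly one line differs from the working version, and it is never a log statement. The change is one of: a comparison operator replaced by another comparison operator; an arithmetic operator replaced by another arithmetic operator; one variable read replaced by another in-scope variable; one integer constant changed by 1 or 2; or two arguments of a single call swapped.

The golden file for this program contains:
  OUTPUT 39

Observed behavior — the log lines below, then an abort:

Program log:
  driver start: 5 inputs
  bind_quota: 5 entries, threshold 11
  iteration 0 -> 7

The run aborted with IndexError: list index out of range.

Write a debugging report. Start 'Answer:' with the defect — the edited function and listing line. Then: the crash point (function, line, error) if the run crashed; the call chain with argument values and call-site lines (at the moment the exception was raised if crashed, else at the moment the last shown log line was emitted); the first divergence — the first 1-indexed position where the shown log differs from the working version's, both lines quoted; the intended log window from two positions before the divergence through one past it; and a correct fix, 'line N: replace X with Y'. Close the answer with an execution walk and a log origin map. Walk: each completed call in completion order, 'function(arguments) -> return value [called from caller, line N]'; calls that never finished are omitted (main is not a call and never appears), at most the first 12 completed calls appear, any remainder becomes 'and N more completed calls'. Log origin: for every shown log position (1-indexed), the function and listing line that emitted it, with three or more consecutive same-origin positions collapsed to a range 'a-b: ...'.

Answer: the defect is in tally_events at line 4.
Core observation: Only 3 log lines were emitted before the run died; the intended continuation was 'iteration 1 -> 17'.
Crash: tally_events, line 4, IndexError.
Call chain: main -> bind_quota([7, 10, 3, 3, 11], 11) (called at line 36) -> tally_events([7, 10, 3, 3, 11]) (called at line 27).
First divergence: position 4 (shown log ended at 3 lines; the working version continues: 'iteration 1 -> 17').
Intended log window:
  2: bind_quota: 5 entries, threshold 11
  3: iteration 0 -> 7
  4: iteration 1 -> 17
  5: iteration 2 -> 20
Execution walk:
  (no call completed)
Log line origins:
  1: from main, line 35
  2: from bind_quota, line 26
  3: from tally_events, line 5
A correct fix: line 4: replace `readings[count]` with `readings[slot]`.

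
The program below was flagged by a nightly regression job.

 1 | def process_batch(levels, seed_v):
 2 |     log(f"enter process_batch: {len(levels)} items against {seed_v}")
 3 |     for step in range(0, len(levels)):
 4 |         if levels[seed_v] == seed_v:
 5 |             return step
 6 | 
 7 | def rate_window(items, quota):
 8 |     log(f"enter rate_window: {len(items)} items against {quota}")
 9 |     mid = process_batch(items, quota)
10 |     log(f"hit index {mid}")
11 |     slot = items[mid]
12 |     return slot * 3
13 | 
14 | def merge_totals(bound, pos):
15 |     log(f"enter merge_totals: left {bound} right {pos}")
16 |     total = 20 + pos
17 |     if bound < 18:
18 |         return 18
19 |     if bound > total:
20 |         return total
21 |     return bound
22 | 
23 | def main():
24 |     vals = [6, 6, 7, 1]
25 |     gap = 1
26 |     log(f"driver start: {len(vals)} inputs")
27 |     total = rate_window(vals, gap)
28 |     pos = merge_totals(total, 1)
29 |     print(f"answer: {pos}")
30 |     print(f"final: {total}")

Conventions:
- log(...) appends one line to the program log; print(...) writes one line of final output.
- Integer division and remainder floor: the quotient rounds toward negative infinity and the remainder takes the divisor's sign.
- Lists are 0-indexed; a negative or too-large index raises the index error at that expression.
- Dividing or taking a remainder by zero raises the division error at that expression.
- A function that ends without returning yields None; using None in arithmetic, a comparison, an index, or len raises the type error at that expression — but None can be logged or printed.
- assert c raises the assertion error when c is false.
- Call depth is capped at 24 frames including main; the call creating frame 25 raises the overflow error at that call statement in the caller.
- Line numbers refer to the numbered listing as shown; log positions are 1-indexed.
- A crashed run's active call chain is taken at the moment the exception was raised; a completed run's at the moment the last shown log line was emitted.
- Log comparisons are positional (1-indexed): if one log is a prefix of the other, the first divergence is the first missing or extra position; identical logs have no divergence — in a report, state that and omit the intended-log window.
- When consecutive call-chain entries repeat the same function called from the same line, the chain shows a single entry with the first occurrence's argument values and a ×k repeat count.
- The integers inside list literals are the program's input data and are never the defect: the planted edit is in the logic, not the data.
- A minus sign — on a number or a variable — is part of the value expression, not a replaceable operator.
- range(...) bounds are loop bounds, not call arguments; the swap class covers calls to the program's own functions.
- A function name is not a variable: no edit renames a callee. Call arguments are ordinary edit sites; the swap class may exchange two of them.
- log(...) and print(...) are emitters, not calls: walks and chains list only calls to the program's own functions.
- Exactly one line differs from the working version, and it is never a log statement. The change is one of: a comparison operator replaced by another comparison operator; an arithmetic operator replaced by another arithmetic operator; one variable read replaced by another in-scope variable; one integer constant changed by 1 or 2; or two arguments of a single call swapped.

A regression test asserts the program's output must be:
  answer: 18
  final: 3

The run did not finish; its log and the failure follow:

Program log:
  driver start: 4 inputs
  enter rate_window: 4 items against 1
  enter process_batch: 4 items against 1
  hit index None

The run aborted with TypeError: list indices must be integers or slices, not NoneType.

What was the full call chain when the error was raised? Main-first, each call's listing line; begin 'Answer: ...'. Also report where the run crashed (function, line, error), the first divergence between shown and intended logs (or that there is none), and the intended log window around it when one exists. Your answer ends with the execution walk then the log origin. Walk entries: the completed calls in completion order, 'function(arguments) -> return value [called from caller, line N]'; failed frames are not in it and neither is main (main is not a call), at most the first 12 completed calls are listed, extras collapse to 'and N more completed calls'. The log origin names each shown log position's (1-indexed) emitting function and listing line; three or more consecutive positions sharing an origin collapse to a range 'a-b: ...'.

Answer: main -> rate_window (called at line 27).
The tell: Everything matches until log position 4, which reads 'hit index None' in place of 'hit index 3'.
Crash: rate_window, line 11, TypeError.
First divergence: at position 4 the run shows 'hit index None' where the working version logs 'hit index 3'.
Intended log window:
  2: enter rate_window: 4 items against 1
  3: enter process_batch: 4 items against 1
  4: hit index 3
  5: enter merge_totals: left 3 right 1
Execution walk:
  process_batch([6, 6, 7, 1], 1) -> None  [called from rate_window, line 9]
Log line origins:
  1: emitted by main (line 26)
  2: emitted by rate_window (line 8)
  3: emitted by process_batch (line 2)
  4: emitted by rate_window (line 10)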